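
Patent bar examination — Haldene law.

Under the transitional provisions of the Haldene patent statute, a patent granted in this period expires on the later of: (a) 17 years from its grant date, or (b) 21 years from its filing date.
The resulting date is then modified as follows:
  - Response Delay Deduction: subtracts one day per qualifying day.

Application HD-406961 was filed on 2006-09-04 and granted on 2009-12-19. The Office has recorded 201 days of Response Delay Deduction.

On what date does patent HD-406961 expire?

February 15, 2027

(a) grant + 17 years → 19 December 2026.
(b) filing + 21 years → 4 September 2027.
Later of the two: 4 September 2027.
Response Delay Deduction: −201 days → 15 February 2027.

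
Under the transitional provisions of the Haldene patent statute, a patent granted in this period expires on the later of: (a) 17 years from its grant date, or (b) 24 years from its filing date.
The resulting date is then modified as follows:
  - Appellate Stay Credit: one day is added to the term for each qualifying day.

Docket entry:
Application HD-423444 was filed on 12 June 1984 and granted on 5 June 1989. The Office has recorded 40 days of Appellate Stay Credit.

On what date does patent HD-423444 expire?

(a) grant + 17 years → 5 June 2006.
(b) filing + 24 years → 12 June 2008.
Later of the two: 12 June 2008.
Appellate Stay Credit: +40 days → 22 July 2008.

July 22, 2008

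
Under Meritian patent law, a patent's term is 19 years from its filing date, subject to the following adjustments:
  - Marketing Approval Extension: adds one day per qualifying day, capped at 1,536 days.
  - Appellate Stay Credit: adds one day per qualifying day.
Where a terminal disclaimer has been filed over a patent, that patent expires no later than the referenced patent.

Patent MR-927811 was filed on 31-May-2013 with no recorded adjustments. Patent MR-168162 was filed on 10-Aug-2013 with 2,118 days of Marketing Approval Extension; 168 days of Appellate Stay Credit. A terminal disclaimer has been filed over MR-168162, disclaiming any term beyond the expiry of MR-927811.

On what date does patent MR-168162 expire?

Natural term of MR-168162:
  Base: filing + 19 years → 10 August 2032.
  Marketing Approval Extension: 2118 days claimed exceeds the 1536-day cap, so +1536 days → 24 October 2036.
  Appellate Stay Credit: +168 days → 10 April 2037.
Expiry of referenced patent MR-927811:
  Base: filing + 19 years → 31 May 2032.
Terminal disclaimer: MR-168162 expires on the earlier of 10 April 2037 and 31 May 2032.

2032-05-31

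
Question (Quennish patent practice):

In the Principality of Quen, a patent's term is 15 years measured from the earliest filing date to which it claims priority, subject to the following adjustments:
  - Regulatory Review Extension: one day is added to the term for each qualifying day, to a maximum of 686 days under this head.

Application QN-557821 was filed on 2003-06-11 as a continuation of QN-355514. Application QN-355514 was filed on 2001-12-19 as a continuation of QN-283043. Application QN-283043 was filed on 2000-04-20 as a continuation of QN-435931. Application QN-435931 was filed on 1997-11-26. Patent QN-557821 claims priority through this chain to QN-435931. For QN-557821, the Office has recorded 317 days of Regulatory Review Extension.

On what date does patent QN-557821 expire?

2013-10-09

Earliest priority filing: 26 November 1997.
Base term: 26 November 1997 + 15 years → 26 November 2012.
Regulatory Review Extension: 317 days (within the 686-day cap) → +317 days → 9 October 2013.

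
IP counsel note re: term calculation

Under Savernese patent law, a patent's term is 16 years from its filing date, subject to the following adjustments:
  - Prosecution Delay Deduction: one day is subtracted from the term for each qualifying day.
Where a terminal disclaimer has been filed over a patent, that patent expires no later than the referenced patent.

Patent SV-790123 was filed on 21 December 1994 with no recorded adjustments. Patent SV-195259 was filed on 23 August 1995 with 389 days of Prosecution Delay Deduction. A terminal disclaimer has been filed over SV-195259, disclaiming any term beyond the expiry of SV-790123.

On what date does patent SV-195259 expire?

Natural term of SV-195259:
  Base: filing + 16 years → 23 August 2011.
  Prosecution Delay Deduction: −389 days → 30 July 2010.
Expiry of referenced patent SV-790123:
  Base: filing + 16 years → 21 December 2010.
Terminal disclaimer: SV-195259 expires on the earlier of 30 July 2010 and 21 December 2010.

2010-07-30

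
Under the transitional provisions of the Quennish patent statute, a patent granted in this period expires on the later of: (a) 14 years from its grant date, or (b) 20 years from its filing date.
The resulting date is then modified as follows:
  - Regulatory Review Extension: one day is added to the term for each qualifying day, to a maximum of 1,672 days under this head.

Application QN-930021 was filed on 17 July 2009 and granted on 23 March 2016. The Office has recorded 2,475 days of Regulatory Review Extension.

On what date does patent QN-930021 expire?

(a) grant + 14 years → 23 March 2030.
(b) filing + 20 years → 17 July 2029.
Later of the two: 23 March 2030.
Regulatory Review Extension: 2475 days claimed exceeds the 1672-day cap, so +1672 days → 20 October 2034.

2034-10-20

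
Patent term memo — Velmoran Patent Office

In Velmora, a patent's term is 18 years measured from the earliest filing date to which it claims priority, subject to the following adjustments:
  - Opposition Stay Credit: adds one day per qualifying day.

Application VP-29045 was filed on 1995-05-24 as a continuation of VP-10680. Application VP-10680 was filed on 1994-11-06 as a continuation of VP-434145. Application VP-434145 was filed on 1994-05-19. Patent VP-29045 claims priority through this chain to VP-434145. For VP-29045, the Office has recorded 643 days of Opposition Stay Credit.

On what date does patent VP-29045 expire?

2014-02-21

Earliest priority filing: 19 May 1994.
Base term: 19 May 1994 + 18 years → 19 May 2012.
Opposition Stay Credit: +643 days → 21 February 2014.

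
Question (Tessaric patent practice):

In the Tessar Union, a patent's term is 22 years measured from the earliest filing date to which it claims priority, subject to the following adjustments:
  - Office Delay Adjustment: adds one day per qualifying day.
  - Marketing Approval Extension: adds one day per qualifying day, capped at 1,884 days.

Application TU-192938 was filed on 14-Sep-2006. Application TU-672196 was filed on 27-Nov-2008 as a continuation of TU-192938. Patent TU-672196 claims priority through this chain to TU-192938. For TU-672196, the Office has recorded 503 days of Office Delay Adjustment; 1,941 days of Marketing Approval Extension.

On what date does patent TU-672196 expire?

March 29, 2035

Earliest priority filing: 14 September 2006.
Base term: 14 September 2006 + 22 years → 14 September 2028.
Office Delay Adjustment: +503 days → 30 January 2030.
Marketing Approval Extension: 1941 days claimed exceeds the 1884-day cap, so +1884 days → 29 March 2035.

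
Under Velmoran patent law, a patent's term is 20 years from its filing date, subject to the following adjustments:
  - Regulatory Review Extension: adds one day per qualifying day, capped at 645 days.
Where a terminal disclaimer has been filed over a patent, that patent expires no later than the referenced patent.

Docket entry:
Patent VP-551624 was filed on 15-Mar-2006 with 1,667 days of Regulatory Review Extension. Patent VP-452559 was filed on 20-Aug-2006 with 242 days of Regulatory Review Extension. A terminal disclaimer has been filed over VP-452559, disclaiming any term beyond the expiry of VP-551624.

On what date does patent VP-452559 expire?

April 19, 2027

Natural term of VP-452559:
  Base: filing + 20 years → 20 August 2026.
  Regulatory Review Extension: 242 days (within the 645-day cap) → +242 days → 19 April 2027.
Expiry of referenced patent VP-551624:
  Base: filing + 20 years → 15 March 2026.
  Regulatory Review Extension: 1667 days claimed exceeds the 645-day cap, so +645 days → 20 December 2027.
Terminal disclaimer: VP-452559 expires on the earlier of 19 April 2027 and 20 December 2027.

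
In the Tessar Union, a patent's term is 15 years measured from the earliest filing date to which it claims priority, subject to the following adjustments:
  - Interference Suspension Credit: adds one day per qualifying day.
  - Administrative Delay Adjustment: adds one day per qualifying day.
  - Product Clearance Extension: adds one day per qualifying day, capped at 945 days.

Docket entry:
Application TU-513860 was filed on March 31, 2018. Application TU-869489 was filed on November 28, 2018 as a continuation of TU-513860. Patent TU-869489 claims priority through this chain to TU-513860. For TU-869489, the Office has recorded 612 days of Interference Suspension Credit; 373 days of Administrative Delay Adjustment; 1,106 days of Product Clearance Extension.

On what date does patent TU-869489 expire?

July 13, 2038

Earliest priority filing: 31 March 2018.
Base term: 31 March 2018 + 15 years → 31 March 2033.
Interference Suspension Credit: +612 days → 3 December 2034.
Administrative Delay Adjustment: +373 days → 11 December 2035.
Product Clearance Extension: 1106 days claimed exceeds the 945-day cap, so +945 days → 13 July 2038.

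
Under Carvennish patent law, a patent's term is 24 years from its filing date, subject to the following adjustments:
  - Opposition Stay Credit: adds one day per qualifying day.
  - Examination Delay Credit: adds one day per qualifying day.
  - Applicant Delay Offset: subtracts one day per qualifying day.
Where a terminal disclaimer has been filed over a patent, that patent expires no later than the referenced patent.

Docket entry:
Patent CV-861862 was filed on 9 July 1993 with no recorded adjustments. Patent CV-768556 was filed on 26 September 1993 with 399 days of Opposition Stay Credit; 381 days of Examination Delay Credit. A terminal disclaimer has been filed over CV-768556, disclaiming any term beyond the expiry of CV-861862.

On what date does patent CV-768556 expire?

2017-07-09

Natural term of CV-768556:
  Base: filing + 24 years → 26 September 2017.
  Opposition Stay Credit: +399 days → 30 October 2018.
  Examination Delay Credit: +381 days → 15 November 2019.
Expiry of referenced patent CV-861862:
  Base: filing + 24 years → 9 July 2017.
Terminal disclaimer: CV-768556 expires on the earlier of 15 November 2019 and 9 July 2017.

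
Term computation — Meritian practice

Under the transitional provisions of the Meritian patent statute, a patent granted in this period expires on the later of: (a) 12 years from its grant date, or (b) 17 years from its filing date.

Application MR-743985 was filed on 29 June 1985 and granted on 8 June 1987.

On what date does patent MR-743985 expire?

2002-06-29

(a) grant + 12 years → 8 June 1999.
(b) filing + 17 years → 29 June 2002.
Later of the two: 29 June 2002.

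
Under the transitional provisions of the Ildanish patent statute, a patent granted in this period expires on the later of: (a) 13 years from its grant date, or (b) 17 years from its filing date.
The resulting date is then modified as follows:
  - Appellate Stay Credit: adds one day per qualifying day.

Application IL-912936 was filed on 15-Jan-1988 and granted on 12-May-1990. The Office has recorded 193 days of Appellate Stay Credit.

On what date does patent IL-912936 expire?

July 27, 2005

(a) grant + 13 years → 12 May 2003.
(b) filing + 17 years → 15 January 2005.
Later of the two: 15 January 2005.
Appellate Stay Credit: +193 days → 27 July 2005.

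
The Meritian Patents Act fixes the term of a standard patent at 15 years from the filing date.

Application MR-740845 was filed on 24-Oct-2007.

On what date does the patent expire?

Filing date + 15 years → 24 October 2022.

2022-10-24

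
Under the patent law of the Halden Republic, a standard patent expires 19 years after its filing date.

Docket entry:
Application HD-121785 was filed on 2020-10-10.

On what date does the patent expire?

October 10, 2039

Filing date + 19 years → 10 October 2039.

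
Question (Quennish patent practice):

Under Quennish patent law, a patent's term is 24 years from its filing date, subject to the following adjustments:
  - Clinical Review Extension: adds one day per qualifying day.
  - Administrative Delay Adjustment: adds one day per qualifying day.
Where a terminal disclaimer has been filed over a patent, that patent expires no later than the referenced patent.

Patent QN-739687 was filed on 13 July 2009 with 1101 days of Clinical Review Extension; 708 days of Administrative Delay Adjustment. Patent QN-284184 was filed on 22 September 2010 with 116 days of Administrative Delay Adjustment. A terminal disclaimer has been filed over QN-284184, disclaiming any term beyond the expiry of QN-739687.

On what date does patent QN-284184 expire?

2035-01-16

Natural term of QN-284184:
  Base: filing + 24 years → 22 September 2034.
  Administrative Delay Adjustment: +116 days → 16 January 2035.
Expiry of referenced patent QN-739687:
  Base: filing + 24 years → 13 July 2033.
  Clinical Review Extension: +1101 days → 18 July 2036.
  Administrative Delay Adjustment: +708 days → 26 June 2038.
Terminal disclaimer: QN-284184 expires on the earlier of 16 January 2035 and 26 June 2038.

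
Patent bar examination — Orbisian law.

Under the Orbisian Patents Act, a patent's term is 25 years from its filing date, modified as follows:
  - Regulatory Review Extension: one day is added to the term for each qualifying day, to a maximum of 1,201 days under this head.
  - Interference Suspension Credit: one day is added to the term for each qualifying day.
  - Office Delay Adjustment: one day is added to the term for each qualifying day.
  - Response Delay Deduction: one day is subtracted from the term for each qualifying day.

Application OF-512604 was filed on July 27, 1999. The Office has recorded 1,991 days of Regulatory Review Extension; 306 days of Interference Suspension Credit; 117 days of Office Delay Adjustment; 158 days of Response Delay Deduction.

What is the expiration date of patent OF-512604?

Base term: filing date + 25 years → 27 July 2024.
Regulatory Review Extension: 1991 days claimed exceeds the 1201-day cap, so +1201 days → 10 November 2027.
Interference Suspension Credit: +306 days → 11 September 2028.
Office Delay Adjustment: +117 days → 6 January 2029.
Response Delay Deduction: −158 days → 1 August 2028.

2028-08-01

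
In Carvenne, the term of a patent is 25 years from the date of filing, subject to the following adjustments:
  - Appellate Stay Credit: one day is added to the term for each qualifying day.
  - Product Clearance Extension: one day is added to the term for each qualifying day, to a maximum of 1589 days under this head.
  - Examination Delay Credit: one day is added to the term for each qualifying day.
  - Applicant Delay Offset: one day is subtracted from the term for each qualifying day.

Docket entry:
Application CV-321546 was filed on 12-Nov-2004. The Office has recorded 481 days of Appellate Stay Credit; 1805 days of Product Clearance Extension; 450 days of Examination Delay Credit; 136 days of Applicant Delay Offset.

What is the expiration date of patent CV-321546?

2036-05-23

Base term: filing date + 25 years → 12 November 2029.
Appellate Stay Credit: +481 days → 8 March 2031.
Product Clearance Extension: 1805 days claimed exceeds the 1589-day cap, so +1589 days → 14 July 2035.
Examination Delay Credit: +450 days → 6 October 2036.
Applicant Delay Offset: −136 days → 23 May 2036.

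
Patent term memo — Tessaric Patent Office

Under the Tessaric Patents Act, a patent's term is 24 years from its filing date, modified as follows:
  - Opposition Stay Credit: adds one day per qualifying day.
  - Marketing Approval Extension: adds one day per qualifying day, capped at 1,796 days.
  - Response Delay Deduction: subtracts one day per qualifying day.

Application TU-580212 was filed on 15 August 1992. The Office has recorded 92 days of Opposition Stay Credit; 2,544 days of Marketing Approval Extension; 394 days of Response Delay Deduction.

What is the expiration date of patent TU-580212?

Base term: filing date + 24 years → 15 August 2016.
Opposition Stay Credit: +92 days → 15 November 2016.
Marketing Approval Extension: 2544 days claimed exceeds the 1796-day cap, so +1796 days → 16 October 2021.
Response Delay Deduction: −394 days → 17 September 2020.

September 17, 2020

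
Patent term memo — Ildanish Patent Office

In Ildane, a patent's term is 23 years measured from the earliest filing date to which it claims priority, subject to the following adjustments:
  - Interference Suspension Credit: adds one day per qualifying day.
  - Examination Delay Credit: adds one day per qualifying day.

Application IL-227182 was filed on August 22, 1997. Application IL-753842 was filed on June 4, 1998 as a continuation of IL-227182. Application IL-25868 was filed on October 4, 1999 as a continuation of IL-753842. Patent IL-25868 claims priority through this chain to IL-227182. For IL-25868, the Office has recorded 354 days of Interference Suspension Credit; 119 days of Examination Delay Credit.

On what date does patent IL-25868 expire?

December 8, 2021

Earliest priority filing: 22 August 1997.
Base term: 22 August 1997 + 23 years → 22 August 2020.
Interference Suspension Credit: +354 days → 11 August 2021.
Examination Delay Credit: +119 days → 8 December 2021.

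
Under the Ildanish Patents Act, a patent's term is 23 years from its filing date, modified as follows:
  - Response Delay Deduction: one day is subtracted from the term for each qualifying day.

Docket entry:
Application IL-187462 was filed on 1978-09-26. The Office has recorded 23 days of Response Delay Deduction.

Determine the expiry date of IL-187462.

September 3, 2001

Base term: filing date + 23 years → 26 September 2001.
Response Delay Deduction: −23 days → 3 September 2001.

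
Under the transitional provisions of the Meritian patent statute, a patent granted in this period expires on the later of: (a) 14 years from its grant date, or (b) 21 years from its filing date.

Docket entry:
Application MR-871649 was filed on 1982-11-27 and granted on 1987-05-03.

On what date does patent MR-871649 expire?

(a) grant + 14 years → 3 May 2001.
(b) filing + 21 years → 27 November 2003.
Later of the two: 27 November 2003.

2003-11-27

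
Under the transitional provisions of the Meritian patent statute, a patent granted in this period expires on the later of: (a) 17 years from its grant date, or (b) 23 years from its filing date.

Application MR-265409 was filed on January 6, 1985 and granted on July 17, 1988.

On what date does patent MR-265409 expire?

2008-01-06

(a) grant + 17 years → 17 July 2005.
(b) filing + 23 years → 6 January 2008.
Later of the two: 6 January 2008.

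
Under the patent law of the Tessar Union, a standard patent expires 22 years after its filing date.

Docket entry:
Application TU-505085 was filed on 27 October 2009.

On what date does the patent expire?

2031-10-27

Filing date + 22 years → 27 October 2031.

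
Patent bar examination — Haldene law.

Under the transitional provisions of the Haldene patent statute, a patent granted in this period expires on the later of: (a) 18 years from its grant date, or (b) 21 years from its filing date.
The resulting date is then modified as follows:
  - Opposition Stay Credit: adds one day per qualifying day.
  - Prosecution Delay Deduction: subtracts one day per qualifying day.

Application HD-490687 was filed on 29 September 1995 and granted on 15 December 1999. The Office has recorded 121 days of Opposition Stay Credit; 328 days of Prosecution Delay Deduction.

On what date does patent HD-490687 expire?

May 22, 2017

(a) grant + 18 years → 15 December 2017.
(b) filing + 21 years → 29 September 2016.
Later of the two: 15 December 2017.
Opposition Stay Credit: +121 days → 15 April 2018.
Prosecution Delay Deduction: −328 days → 22 May 2017.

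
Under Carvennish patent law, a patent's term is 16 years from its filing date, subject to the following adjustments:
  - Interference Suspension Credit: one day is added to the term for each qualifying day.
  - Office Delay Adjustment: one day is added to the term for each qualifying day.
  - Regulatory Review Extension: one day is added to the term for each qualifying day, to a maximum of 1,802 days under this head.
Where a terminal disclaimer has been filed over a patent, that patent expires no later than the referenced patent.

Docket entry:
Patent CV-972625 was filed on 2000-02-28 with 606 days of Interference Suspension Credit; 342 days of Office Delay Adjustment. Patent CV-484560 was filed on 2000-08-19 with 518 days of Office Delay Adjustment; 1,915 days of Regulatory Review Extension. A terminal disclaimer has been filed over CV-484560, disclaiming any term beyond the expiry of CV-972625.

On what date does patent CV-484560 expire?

October 3, 2018

Natural term of CV-484560:
  Base: filing + 16 years → 19 August 2016.
  Office Delay Adjustment: +518 days → 19 January 2018.
  Regulatory Review Extension: 1915 days claimed exceeds the 1802-day cap, so +1802 days → 26 December 2022.
Expiry of referenced patent CV-972625:
  Base: filing + 16 years → 28 February 2016.
  Interference Suspension Credit: +606 days → 26 October 2017.
  Office Delay Adjustment: +342 days → 3 October 2018.
Terminal disclaimer: CV-484560 expires on the earlier of 26 December 2022 and 3 October 2018.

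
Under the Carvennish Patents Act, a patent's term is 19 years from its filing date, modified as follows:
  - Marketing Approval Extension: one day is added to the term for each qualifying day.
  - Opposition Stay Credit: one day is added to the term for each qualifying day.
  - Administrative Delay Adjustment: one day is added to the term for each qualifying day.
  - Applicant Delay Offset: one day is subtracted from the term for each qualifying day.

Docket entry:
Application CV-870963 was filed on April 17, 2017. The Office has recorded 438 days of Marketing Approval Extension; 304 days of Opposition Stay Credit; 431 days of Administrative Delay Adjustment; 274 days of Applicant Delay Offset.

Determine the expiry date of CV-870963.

Base term: filing date + 19 years → 17 April 2036.
Marketing Approval Extension: +438 days → 29 June 2037.
Opposition Stay Credit: +304 days → 29 April 2038.
Administrative Delay Adjustment: +431 days → 4 July 2039.
Applicant Delay Offset: −274 days → 3 October 2038.

October 3, 2038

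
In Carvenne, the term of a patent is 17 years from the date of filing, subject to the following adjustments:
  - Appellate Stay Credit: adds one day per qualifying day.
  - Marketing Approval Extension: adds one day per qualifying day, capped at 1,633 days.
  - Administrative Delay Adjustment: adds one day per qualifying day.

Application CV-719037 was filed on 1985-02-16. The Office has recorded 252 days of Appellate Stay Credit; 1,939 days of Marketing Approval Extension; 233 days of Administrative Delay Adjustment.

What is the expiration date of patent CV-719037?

Base term: filing date + 17 years → 16 February 2002.
Appellate Stay Credit: +252 days → 26 October 2002.
Marketing Approval Extension: 1939 days claimed exceeds the 1633-day cap, so +1633 days → 16 April 2007.
Administrative Delay Adjustment: +233 days → 5 December 2007.

2007-12-05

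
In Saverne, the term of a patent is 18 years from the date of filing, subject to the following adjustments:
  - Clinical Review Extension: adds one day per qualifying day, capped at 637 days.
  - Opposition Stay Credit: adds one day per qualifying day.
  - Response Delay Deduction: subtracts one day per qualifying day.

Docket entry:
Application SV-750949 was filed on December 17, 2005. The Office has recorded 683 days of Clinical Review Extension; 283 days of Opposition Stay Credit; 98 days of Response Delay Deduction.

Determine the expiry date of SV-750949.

Base term: filing date + 18 years → 17 December 2023.
Clinical Review Extension: 683 days claimed exceeds the 637-day cap, so +637 days → 14 September 2025.
Opposition Stay Credit: +283 days → 24 June 2026.
Response Delay Deduction: −98 days → 18 March 2026.

March 18, 2026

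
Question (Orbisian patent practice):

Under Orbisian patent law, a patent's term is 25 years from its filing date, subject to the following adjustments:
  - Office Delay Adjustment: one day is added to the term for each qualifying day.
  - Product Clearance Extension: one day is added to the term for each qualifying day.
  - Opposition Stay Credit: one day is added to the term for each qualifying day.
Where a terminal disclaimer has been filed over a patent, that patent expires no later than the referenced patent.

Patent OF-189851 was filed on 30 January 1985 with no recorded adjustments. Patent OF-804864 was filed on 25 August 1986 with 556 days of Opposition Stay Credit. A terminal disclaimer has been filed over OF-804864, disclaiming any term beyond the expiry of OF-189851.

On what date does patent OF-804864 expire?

Natural term of OF-804864:
  Base: filing + 25 years → 25 August 2011.
  Opposition Stay Credit: +556 days → 3 March 2013.
Expiry of referenced patent OF-189851:
  Base: filing + 25 years → 30 January 2010.
Terminal disclaimer: OF-804864 expires on the earlier of 3 March 2013 and 30 January 2010.

January 30, 2010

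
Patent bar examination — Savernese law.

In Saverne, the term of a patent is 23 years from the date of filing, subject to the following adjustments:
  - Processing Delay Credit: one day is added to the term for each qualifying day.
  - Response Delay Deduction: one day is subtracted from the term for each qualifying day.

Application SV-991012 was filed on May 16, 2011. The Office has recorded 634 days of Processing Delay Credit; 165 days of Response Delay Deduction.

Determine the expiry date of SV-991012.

August 28, 2035

Base term: filing date + 23 years → 16 May 2034.
Processing Delay Credit: +634 days → 9 February 2036.
Response Delay Deduction: −165 days → 28 August 2035.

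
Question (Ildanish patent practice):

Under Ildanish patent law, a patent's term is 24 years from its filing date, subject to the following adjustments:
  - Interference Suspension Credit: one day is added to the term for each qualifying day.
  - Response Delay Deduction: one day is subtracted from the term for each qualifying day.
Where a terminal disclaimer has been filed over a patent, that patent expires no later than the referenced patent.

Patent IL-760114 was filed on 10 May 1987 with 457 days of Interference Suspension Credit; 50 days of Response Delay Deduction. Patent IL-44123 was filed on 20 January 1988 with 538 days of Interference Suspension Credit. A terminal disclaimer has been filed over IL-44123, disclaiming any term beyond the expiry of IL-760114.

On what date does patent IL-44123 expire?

Natural term of IL-44123:
  Base: filing + 24 years → 20 January 2012.
  Interference Suspension Credit: +538 days → 11 July 2013.
Expiry of referenced patent IL-760114:
  Base: filing + 24 years → 10 May 2011.
  Interference Suspension Credit: +457 days → 9 August 2012.
  Response Delay Deduction: −50 days → 20 June 2012.
Terminal disclaimer: IL-44123 expires on the earlier of 11 July 2013 and 20 June 2012.

June 20, 2012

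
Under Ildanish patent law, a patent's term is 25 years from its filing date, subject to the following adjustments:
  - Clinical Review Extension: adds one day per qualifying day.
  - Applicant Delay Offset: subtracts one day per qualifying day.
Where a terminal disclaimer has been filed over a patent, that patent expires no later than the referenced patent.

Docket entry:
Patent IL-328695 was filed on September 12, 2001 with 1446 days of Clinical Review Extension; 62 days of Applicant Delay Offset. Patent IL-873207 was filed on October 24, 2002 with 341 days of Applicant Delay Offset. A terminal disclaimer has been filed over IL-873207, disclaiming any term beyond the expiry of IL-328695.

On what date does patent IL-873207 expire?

Natural term of IL-873207:
  Base: filing + 25 years → 24 October 2027.
  Applicant Delay Offset: −341 days → 17 November 2026.
Expiry of referenced patent IL-328695:
  Base: filing + 25 years → 12 September 2026.
  Clinical Review Extension: +1446 days → 28 August 2030.
  Applicant Delay Offset: −62 days → 27 June 2030.
Terminal disclaimer: IL-873207 expires on the earlier of 17 November 2026 and 27 June 2030.

November 17, 2026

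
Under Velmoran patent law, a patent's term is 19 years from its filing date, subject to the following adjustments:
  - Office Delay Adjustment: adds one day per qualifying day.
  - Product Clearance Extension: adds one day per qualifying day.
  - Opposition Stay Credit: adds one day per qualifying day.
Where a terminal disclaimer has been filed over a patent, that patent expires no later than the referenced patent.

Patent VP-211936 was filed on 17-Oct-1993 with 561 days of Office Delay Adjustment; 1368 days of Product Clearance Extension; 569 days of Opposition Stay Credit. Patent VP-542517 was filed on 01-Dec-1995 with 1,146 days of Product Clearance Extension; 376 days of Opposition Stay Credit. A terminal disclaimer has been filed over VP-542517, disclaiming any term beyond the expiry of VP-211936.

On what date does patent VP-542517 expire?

2019-01-31

Natural term of VP-542517:
  Base: filing + 19 years → 1 December 2014.
  Product Clearance Extension: +1146 days → 20 January 2018.
  Opposition Stay Credit: +376 days → 31 January 2019.
Expiry of referenced patent VP-211936:
  Base: filing + 19 years → 17 October 2012.
  Office Delay Adjustment: +561 days → 1 May 2014.
  Product Clearance Extension: +1368 days → 28 January 2018.
  Opposition Stay Credit: +569 days → 20 August 2019.
Terminal disclaimer: VP-542517 expires on the earlier of 31 January 2019 and 20 August 2019.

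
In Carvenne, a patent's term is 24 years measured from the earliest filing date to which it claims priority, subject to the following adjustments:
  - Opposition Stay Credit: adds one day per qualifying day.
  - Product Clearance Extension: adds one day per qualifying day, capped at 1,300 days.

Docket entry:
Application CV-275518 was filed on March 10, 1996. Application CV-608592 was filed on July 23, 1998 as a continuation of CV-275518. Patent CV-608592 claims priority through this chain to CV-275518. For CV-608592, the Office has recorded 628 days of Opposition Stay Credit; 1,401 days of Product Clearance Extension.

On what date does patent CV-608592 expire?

2025-06-20

Earliest priority filing: 10 March 1996.
Base term: 10 March 1996 + 24 years → 10 March 2020.
Opposition Stay Credit: +628 days → 28 November 2021.
Product Clearance Extension: 1401 days claimed exceeds the 1300-day cap, so +1300 days → 20 June 2025.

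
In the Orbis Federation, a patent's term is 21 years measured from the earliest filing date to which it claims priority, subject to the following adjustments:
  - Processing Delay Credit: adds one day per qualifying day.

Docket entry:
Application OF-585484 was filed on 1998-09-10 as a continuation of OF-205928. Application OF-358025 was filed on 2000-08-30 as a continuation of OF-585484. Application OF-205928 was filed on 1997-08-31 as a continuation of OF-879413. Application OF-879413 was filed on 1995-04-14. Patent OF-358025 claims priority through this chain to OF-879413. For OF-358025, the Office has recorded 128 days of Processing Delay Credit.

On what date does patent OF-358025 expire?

Earliest priority filing: 14 April 1995.
Base term: 14 April 1995 + 21 years → 14 April 2016.
Processing Delay Credit: +128 days → 20 August 2016.

August 20, 2016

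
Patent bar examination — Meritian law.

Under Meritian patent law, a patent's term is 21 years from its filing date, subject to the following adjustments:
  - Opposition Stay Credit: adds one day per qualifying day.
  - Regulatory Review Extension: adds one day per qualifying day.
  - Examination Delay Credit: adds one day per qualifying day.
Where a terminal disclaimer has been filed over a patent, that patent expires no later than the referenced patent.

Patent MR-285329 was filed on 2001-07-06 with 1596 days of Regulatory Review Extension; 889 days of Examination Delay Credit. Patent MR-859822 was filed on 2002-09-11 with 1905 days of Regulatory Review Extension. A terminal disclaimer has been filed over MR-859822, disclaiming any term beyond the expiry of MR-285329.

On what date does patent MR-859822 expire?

Natural term of MR-859822:
  Base: filing + 21 years → 11 September 2023.
  Regulatory Review Extension: +1905 days → 28 November 2028.
Expiry of referenced patent MR-285329:
  Base: filing + 21 years → 6 July 2022.
  Regulatory Review Extension: +1596 days → 18 November 2026.
  Examination Delay Credit: +889 days → 25 April 2029.
Terminal disclaimer: MR-859822 expires on the earlier of 28 November 2028 and 25 April 2029.

November 28, 2028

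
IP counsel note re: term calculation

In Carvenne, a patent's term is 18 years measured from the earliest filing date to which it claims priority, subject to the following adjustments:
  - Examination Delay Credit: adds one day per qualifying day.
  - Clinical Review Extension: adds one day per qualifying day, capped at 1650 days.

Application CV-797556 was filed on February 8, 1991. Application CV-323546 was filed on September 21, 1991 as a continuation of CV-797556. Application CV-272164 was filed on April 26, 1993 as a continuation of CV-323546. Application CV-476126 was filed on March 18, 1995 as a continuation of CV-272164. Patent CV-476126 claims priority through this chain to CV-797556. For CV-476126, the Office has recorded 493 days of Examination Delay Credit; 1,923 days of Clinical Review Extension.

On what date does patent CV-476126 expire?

Earliest priority filing: 8 February 1991.
Base term: 8 February 1991 + 18 years → 8 February 2009.
Examination Delay Credit: +493 days → 16 June 2010.
Clinical Review Extension: 1923 days claimed exceeds the 1650-day cap, so +1650 days → 22 December 2014.

December 22, 2014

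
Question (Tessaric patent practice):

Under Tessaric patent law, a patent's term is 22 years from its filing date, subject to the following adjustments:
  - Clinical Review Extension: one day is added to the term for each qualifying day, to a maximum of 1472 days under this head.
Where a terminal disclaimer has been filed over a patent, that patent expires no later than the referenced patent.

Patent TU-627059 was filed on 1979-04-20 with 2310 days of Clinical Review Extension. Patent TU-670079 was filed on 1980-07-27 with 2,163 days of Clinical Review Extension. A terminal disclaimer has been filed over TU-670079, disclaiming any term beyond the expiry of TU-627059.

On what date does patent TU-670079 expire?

Natural term of TU-670079:
  Base: filing + 22 years → 27 July 2002.
  Clinical Review Extension: 2163 days claimed exceeds the 1472-day cap, so +1472 days → 7 August 2006.
Expiry of referenced patent TU-627059:
  Base: filing + 22 years → 20 April 2001.
  Clinical Review Extension: 2310 days claimed exceeds the 1472-day cap, so +1472 days → 1 May 2005.
Terminal disclaimer: TU-670079 expires on the earlier of 7 August 2006 and 1 May 2005.

May 1, 2005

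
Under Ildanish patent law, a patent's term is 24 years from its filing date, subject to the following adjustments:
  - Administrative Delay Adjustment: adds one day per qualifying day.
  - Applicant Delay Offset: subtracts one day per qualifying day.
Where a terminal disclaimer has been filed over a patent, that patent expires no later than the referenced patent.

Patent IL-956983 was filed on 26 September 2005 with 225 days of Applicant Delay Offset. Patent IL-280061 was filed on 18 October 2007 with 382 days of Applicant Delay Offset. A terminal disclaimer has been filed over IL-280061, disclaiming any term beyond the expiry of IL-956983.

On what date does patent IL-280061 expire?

Natural term of IL-280061:
  Base: filing + 24 years → 18 October 2031.
  Applicant Delay Offset: −382 days → 1 October 2030.
Expiry of referenced patent IL-956983:
  Base: filing + 24 years → 26 September 2029.
  Applicant Delay Offset: −225 days → 13 February 2029.
Terminal disclaimer: IL-280061 expires on the earlier of 1 October 2030 and 13 February 2029.

2029-02-13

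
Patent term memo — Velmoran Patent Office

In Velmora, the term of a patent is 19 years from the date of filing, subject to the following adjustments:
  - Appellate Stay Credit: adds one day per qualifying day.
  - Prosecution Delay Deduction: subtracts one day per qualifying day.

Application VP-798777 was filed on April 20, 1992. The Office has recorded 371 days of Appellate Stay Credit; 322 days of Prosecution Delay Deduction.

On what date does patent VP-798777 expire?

Base term: filing date + 19 years → 20 April 2011.
Appellate Stay Credit: +371 days → 25 April 2012.
Prosecution Delay Deduction: −322 days → 8 June 2011.

June 8, 2011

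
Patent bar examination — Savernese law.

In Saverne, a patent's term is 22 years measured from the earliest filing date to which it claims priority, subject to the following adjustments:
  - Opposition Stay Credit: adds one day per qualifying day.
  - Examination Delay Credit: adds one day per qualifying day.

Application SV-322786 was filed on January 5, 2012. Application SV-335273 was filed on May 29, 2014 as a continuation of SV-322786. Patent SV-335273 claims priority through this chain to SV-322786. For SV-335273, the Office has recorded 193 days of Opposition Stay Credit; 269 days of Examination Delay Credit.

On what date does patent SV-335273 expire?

April 12, 2035

Earliest priority filing: 5 January 2012.
Base term: 5 January 2012 + 22 years → 5 January 2034.
Opposition Stay Credit: +193 days → 17 July 2034.
Examination Delay Credit: +269 days → 12 April 2035.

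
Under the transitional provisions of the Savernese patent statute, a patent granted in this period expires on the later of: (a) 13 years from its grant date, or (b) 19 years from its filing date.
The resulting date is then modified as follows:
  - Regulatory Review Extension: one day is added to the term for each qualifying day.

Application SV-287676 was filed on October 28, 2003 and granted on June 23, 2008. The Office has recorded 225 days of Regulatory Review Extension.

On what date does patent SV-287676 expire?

2023-06-10

(a) grant + 13 years → 23 June 2021.
(b) filing + 19 years → 28 October 2022.
Later of the two: 28 October 2022.
Regulatory Review Extension: +225 days → 10 June 2023.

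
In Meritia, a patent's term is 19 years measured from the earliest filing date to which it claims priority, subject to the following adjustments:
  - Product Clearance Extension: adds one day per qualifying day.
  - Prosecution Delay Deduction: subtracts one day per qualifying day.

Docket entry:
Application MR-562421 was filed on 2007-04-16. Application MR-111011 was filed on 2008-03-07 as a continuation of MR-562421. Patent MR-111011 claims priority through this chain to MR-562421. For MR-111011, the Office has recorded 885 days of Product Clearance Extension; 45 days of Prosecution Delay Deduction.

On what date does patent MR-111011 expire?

Earliest priority filing: 16 April 2007.
Base term: 16 April 2007 + 19 years → 16 April 2026.
Product Clearance Extension: +885 days → 17 September 2028.
Prosecution Delay Deduction: −45 days → 3 August 2028.

August 3, 2028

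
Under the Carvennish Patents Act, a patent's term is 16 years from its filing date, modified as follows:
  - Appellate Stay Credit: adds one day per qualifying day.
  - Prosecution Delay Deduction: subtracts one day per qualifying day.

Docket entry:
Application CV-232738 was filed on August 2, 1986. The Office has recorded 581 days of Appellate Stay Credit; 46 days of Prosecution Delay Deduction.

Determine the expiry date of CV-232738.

Base term: filing date + 16 years → 2 August 2002.
Appellate Stay Credit: +581 days → 5 March 2004.
Prosecution Delay Deduction: −46 days → 19 January 2004.

January 19, 2004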